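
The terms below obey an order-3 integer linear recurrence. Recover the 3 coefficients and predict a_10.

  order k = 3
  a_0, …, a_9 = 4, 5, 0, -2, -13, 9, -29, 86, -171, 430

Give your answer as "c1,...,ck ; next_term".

  a_3 = -1·0 + 2·5 + -3·4 = -2
  a_4 = -1·-2 + 2·0 + -3·5 = -13
  a_5 = -1·-13 + 2·-2 + -3·0 = 9
  a_6 = -1·9 + 2·-13 + -3·-2 = -29
  a_7 = -1·-29 + 2·9 + -3·-13 = 86
  a_8 = -1·86 + 2·-29 + -3·9 = -171
  a_9 = -1·-171 + 2·86 + -3·-29 = 430
  a_10 = -1·430 + 2·-171 + -3·86 = -1030

-1,2,-3 ; -1030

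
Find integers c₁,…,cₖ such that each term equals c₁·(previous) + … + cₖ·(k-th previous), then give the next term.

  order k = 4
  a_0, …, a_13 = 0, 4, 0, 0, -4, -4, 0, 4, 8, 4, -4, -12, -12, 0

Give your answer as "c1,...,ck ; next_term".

  a_4 = 0·0 + 0·0 + -1·4 + -1·0 = -4
  a_5 = 0·-4 + 0·0 + -1·0 + -1·4 = -4
  a_6 = 0·-4 + 0·-4 + -1·0 + -1·0 = 0
  a_7 = 0·0 + 0·-4 + -1·-4 + -1·0 = 4
  a_8 = 0·4 + 0·0 + -1·-4 + -1·-4 = 8
  a_9 = 0·8 + 0·4 + -1·0 + -1·-4 = 4
  a_10 = 0·4 + 0·8 + -1·4 + -1·0 = -4
  a_11 = 0·-4 + 0·4 + -1·8 + -1·4 = -12
  a_12 = 0·-12 + 0·-4 + -1·4 + -1·8 = -12
  a_13 = 0·-12 + 0·-12 + -1·-4 + -1·4 = 0
  a_14 = 0·0 + 0·-12 + -1·-12 + -1·-4 = 16

0,0,-1,-1 ; 16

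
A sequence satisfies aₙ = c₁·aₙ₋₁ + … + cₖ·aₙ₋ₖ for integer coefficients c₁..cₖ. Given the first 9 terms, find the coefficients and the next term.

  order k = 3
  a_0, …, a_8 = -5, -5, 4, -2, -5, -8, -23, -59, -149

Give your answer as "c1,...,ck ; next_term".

  a_3 = 2·4 + 1·-5 + 1·-5 = -2
  a_4 = 2·-2 + 1·4 + 1·-5 = -5
  a_5 = 2·-5 + 1·-2 + 1·4 = -8
  a_6 = 2·-8 + 1·-5 + 1·-2 = -23
  a_7 = 2·-23 + 1·-8 + 1·-5 = -59
  a_8 = 2·-59 + 1·-23 + 1·-8 = -149
  a_9 = 2·-149 + 1·-59 + 1·-23 = -380

2,1,1 ; -380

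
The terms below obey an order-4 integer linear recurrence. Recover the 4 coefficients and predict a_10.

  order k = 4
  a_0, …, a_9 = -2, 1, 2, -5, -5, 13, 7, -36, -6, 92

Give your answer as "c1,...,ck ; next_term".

0,-2,1,1 ; -17

  a_4 = 0·-5 + -2·2 + 1·1 + 1·-2 = -5
  a_5 = 0·-5 + -2·-5 + 1·2 + 1·1 = 13
  a_6 = 0·13 + -2·-5 + 1·-5 + 1·2 = 7
  a_7 = 0·7 + -2·13 + 1·-5 + 1·-5 = -36
  a_8 = 0·-36 + -2·7 + 1·13 + 1·-5 = -6
  a_9 = 0·-6 + -2·-36 + 1·7 + 1·13 = 92
  a_10 = 0·92 + -2·-6 + 1·-36 + 1·7 = -17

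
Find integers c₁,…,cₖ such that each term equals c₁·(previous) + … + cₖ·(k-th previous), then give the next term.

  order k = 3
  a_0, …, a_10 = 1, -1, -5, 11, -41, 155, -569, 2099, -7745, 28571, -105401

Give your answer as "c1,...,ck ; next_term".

  a_3 = -3·-5 + 2·-1 + -2·1 = 11
  a_4 = -3·11 + 2·-5 + -2·-1 = -41
  a_5 = -3·-41 + 2·11 + -2·-5 = 155
  a_6 = -3·155 + 2·-41 + -2·11 = -569
  a_7 = -3·-569 + 2·155 + -2·-41 = 2099
  a_8 = -3·2099 + 2·-569 + -2·155 = -7745
  a_9 = -3·-7745 + 2·2099 + -2·-569 = 28571
  a_10 = -3·28571 + 2·-7745 + -2·2099 = -105401
  a_11 = -3·-105401 + 2·28571 + -2·-7745 = 388835

-3,2,-2 ; 388835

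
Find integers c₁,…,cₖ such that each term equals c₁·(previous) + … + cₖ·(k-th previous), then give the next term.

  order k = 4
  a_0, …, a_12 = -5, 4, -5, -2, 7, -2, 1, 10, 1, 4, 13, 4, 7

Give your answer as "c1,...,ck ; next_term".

  a_4 = 1·-2 + 0·-5 + 1·4 + -1·-5 = 7
  a_5 = 1·7 + 0·-2 + 1·-5 + -1·4 = -2
  a_6 = 1·-2 + 0·7 + 1·-2 + -1·-5 = 1
  a_7 = 1·1 + 0·-2 + 1·7 + -1·-2 = 10
  a_8 = 1·10 + 0·1 + 1·-2 + -1·7 = 1
  a_9 = 1·1 + 0·10 + 1·1 + -1·-2 = 4
  a_10 = 1·4 + 0·1 + 1·10 + -1·1 = 13
  a_11 = 1·13 + 0·4 + 1·1 + -1·10 = 4
  a_12 = 1·4 + 0·13 + 1·4 + -1·1 = 7
  a_13 = 1·7 + 0·4 + 1·13 + -1·4 = 16

1,0,1,-1 ; 16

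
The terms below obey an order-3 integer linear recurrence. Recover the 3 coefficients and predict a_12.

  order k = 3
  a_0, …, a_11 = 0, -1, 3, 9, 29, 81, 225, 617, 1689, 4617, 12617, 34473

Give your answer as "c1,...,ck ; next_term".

3,0,-2 ; 94185

  a_3 = 3·3 + 0·-1 + -2·0 = 9
  a_4 = 3·9 + 0·3 + -2·-1 = 29
  a_5 = 3·29 + 0·9 + -2·3 = 81
  a_6 = 3·81 + 0·29 + -2·9 = 225
  a_7 = 3·225 + 0·81 + -2·29 = 617
  a_8 = 3·617 + 0·225 + -2·81 = 1689
  a_9 = 3·1689 + 0·617 + -2·225 = 4617
  a_10 = 3·4617 + 0·1689 + -2·617 = 12617
  a_11 = 3·12617 + 0·4617 + -2·1689 = 34473
  a_12 = 3·34473 + 0·12617 + -2·4617 = 94185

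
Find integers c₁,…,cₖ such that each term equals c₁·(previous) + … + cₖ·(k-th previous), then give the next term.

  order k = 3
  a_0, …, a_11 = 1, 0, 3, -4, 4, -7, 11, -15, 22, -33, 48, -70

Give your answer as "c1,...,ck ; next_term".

-1,0,-1 ; 103

  a_3 = -1·3 + 0·0 + -1·1 = -4
  a_4 = -1·-4 + 0·3 + -1·0 = 4
  a_5 = -1·4 + 0·-4 + -1·3 = -7
  a_6 = -1·-7 + 0·4 + -1·-4 = 11
  a_7 = -1·11 + 0·-7 + -1·4 = -15
  a_8 = -1·-15 + 0·11 + -1·-7 = 22
  a_9 = -1·22 + 0·-15 + -1·11 = -33
  a_10 = -1·-33 + 0·22 + -1·-15 = 48
  a_11 = -1·48 + 0·-33 + -1·22 = -70
  a_12 = -1·-70 + 0·48 + -1·-33 = 103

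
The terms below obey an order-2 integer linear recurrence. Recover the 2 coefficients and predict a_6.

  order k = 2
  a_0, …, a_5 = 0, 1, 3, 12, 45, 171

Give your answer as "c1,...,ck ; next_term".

3,3 ; 648

  a_2 = 3·1 + 3·0 = 3
  a_3 = 3·3 + 3·1 = 12
  a_4 = 3·12 + 3·3 = 45
  a_5 = 3·45 + 3·12 = 171
  a_6 = 3·171 + 3·45 = 648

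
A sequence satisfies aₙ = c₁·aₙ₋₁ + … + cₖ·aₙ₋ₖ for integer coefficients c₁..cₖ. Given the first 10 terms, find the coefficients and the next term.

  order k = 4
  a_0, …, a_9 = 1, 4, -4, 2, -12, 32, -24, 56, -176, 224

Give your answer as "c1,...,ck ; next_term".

  a_4 = 0·2 + 0·-4 + -4·4 + 4·1 = -12
  a_5 = 0·-12 + 0·2 + -4·-4 + 4·4 = 32
  a_6 = 0·32 + 0·-12 + -4·2 + 4·-4 = -24
  a_7 = 0·-24 + 0·32 + -4·-12 + 4·2 = 56
  a_8 = 0·56 + 0·-24 + -4·32 + 4·-12 = -176
  a_9 = 0·-176 + 0·56 + -4·-24 + 4·32 = 224
  a_10 = 0·224 + 0·-176 + -4·56 + 4·-24 = -320

0,0,-4,4 ; -320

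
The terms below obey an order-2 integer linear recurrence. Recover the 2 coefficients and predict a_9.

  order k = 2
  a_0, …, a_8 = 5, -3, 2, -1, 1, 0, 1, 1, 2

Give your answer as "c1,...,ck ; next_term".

  a_2 = 1·-3 + 1·5 = 2
  a_3 = 1·2 + 1·-3 = -1
  a_4 = 1·-1 + 1·2 = 1
  a_5 = 1·1 + 1·-1 = 0
  a_6 = 1·0 + 1·1 = 1
  a_7 = 1·1 + 1·0 = 1
  a_8 = 1·1 + 1·1 = 2
  a_9 = 1·2 + 1·1 = 3

1,1 ; 3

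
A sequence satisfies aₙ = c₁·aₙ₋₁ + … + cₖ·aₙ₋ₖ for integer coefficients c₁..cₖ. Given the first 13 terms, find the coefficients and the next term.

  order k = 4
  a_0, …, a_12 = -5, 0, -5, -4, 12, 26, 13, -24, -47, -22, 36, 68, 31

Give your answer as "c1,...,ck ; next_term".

2,-3,2,-1 ; -48

  a_4 = 2·-4 + -3·-5 + 2·0 + -1·-5 = 12
  a_5 = 2·12 + -3·-4 + 2·-5 + -1·0 = 26
  a_6 = 2·26 + -3·12 + 2·-4 + -1·-5 = 13
  a_7 = 2·13 + -3·26 + 2·12 + -1·-4 = -24
  a_8 = 2·-24 + -3·13 + 2·26 + -1·12 = -47
  a_9 = 2·-47 + -3·-24 + 2·13 + -1·26 = -22
  a_10 = 2·-22 + -3·-47 + 2·-24 + -1·13 = 36
  a_11 = 2·36 + -3·-22 + 2·-47 + -1·-24 = 68
  a_12 = 2·68 + -3·36 + 2·-22 + -1·-47 = 31
  a_13 = 2·31 + -3·68 + 2·36 + -1·-22 = -48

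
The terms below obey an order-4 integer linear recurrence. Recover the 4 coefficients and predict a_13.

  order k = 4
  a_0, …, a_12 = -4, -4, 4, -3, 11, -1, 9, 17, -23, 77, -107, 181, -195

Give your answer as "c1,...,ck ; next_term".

-1,2,2,-2 ; 189

  a_4 = -1·-3 + 2·4 + 2·-4 + -2·-4 = 11
  a_5 = -1·11 + 2·-3 + 2·4 + -2·-4 = -1
  a_6 = -1·-1 + 2·11 + 2·-3 + -2·4 = 9
  a_7 = -1·9 + 2·-1 + 2·11 + -2·-3 = 17
  a_8 = -1·17 + 2·9 + 2·-1 + -2·11 = -23
  a_9 = -1·-23 + 2·17 + 2·9 + -2·-1 = 77
  a_10 = -1·77 + 2·-23 + 2·17 + -2·9 = -107
  a_11 = -1·-107 + 2·77 + 2·-23 + -2·17 = 181
  a_12 = -1·181 + 2·-107 + 2·77 + -2·-23 = -195
  a_13 = -1·-195 + 2·181 + 2·-107 + -2·77 = 189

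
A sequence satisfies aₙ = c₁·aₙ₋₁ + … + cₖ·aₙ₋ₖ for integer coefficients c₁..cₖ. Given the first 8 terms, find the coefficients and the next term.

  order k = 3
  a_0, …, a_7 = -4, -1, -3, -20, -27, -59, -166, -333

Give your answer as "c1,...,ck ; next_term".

  a_3 = 1·-3 + 1·-1 + 4·-4 = -20
  a_4 = 1·-20 + 1·-3 + 4·-1 = -27
  a_5 = 1·-27 + 1·-20 + 4·-3 = -59
  a_6 = 1·-59 + 1·-27 + 4·-20 = -166
  a_7 = 1·-166 + 1·-59 + 4·-27 = -333
  a_8 = 1·-333 + 1·-166 + 4·-59 = -735

1,1,4 ; -735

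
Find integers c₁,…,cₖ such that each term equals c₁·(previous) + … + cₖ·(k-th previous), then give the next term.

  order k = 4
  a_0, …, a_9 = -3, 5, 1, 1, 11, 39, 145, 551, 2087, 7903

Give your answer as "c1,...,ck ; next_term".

  a_4 = 4·1 + -1·1 + 1·5 + -1·-3 = 11
  a_5 = 4·11 + -1·1 + 1·1 + -1·5 = 39
  a_6 = 4·39 + -1·11 + 1·1 + -1·1 = 145
  a_7 = 4·145 + -1·39 + 1·11 + -1·1 = 551
  a_8 = 4·551 + -1·145 + 1·39 + -1·11 = 2087
  a_9 = 4·2087 + -1·551 + 1·145 + -1·39 = 7903
  a_10 = 4·7903 + -1·2087 + 1·551 + -1·145 = 29931

4,-1,1,-1 ; 29931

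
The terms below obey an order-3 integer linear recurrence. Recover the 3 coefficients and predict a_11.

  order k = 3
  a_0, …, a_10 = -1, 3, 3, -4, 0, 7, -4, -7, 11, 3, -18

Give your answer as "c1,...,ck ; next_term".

0,-1,1 ; 8

  a_3 = 0·3 + -1·3 + 1·-1 = -4
  a_4 = 0·-4 + -1·3 + 1·3 = 0
  a_5 = 0·0 + -1·-4 + 1·3 = 7
  a_6 = 0·7 + -1·0 + 1·-4 = -4
  a_7 = 0·-4 + -1·7 + 1·0 = -7
  a_8 = 0·-7 + -1·-4 + 1·7 = 11
  a_9 = 0·11 + -1·-7 + 1·-4 = 3
  a_10 = 0·3 + -1·11 + 1·-7 = -18
  a_11 = 0·-18 + -1·3 + 1·11 = 8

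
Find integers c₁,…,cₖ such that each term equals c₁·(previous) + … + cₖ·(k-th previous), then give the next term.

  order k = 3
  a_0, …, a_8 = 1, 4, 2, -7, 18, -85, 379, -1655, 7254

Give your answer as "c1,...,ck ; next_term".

  a_3 = -4·2 + 1·4 + -3·1 = -7
  a_4 = -4·-7 + 1·2 + -3·4 = 18
  a_5 = -4·18 + 1·-7 + -3·2 = -85
  a_6 = -4·-85 + 1·18 + -3·-7 = 379
  a_7 = -4·379 + 1·-85 + -3·18 = -1655
  a_8 = -4·-1655 + 1·379 + -3·-85 = 7254
  a_9 = -4·7254 + 1·-1655 + -3·379 = -31808

-4,1,-3 ; -31808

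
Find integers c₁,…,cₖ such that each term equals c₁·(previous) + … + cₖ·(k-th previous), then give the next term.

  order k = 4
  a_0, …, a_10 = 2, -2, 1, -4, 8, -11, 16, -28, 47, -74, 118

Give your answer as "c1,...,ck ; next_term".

-1,0,-1,1 ; -193

  a_4 = -1·-4 + 0·1 + -1·-2 + 1·2 = 8
  a_5 = -1·8 + 0·-4 + -1·1 + 1·-2 = -11
  a_6 = -1·-11 + 0·8 + -1·-4 + 1·1 = 16
  a_7 = -1·16 + 0·-11 + -1·8 + 1·-4 = -28
  a_8 = -1·-28 + 0·16 + -1·-11 + 1·8 = 47
  a_9 = -1·47 + 0·-28 + -1·16 + 1·-11 = -74
  a_10 = -1·-74 + 0·47 + -1·-28 + 1·16 = 118
  a_11 = -1·118 + 0·-74 + -1·47 + 1·-28 = -193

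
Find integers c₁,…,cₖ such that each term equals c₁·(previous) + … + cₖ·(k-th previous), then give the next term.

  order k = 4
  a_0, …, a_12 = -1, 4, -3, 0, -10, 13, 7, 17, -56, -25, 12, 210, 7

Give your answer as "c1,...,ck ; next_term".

0,-1,-3,1 ; -271

  a_4 = 0·0 + -1·-3 + -3·4 + 1·-1 = -10
  a_5 = 0·-10 + -1·0 + -3·-3 + 1·4 = 13
  a_6 = 0·13 + -1·-10 + -3·0 + 1·-3 = 7
  a_7 = 0·7 + -1·13 + -3·-10 + 1·0 = 17
  a_8 = 0·17 + -1·7 + -3·13 + 1·-10 = -56
  a_9 = 0·-56 + -1·17 + -3·7 + 1·13 = -25
  a_10 = 0·-25 + -1·-56 + -3·17 + 1·7 = 12
  a_11 = 0·12 + -1·-25 + -3·-56 + 1·17 = 210
  a_12 = 0·210 + -1·12 + -3·-25 + 1·-56 = 7
  a_13 = 0·7 + -1·210 + -3·12 + 1·-25 = -271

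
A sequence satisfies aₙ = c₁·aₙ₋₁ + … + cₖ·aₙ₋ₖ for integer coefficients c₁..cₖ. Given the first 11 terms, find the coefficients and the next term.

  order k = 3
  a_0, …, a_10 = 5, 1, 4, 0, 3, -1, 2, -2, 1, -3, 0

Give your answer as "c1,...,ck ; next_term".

  a_3 = 1·4 + 1·1 + -1·5 = 0
  a_4 = 1·0 + 1·4 + -1·1 = 3
  a_5 = 1·3 + 1·0 + -1·4 = -1
  a_6 = 1·-1 + 1·3 + -1·0 = 2
  a_7 = 1·2 + 1·-1 + -1·3 = -2
  a_8 = 1·-2 + 1·2 + -1·-1 = 1
  a_9 = 1·1 + 1·-2 + -1·2 = -3
  a_10 = 1·-3 + 1·1 + -1·-2 = 0
  a_11 = 1·0 + 1·-3 + -1·1 = -4

1,1,-1 ; -4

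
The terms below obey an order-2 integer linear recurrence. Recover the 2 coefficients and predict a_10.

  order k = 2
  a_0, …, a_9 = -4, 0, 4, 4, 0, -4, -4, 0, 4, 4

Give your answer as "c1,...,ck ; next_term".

  a_2 = 1·0 + -1·-4 = 4
  a_3 = 1·4 + -1·0 = 4
  a_4 = 1·4 + -1·4 = 0
  a_5 = 1·0 + -1·4 = -4
  a_6 = 1·-4 + -1·0 = -4
  a_7 = 1·-4 + -1·-4 = 0
  a_8 = 1·0 + -1·-4 = 4
  a_9 = 1·4 + -1·0 = 4
  a_10 = 1·4 + -1·4 = 0

1,-1 ; 0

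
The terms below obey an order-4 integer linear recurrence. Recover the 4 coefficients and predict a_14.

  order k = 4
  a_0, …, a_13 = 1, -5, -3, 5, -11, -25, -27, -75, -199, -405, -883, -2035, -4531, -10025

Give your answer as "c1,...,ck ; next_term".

1,1,3,2 ; -22427

  a_4 = 1·5 + 1·-3 + 3·-5 + 2·1 = -11
  a_5 = 1·-11 + 1·5 + 3·-3 + 2·-5 = -25
  a_6 = 1·-25 + 1·-11 + 3·5 + 2·-3 = -27
  a_7 = 1·-27 + 1·-25 + 3·-11 + 2·5 = -75
  a_8 = 1·-75 + 1·-27 + 3·-25 + 2·-11 = -199
  a_9 = 1·-199 + 1·-75 + 3·-27 + 2·-25 = -405
  a_10 = 1·-405 + 1·-199 + 3·-75 + 2·-27 = -883
  a_11 = 1·-883 + 1·-405 + 3·-199 + 2·-75 = -2035
  a_12 = 1·-2035 + 1·-883 + 3·-405 + 2·-199 = -4531
  a_13 = 1·-4531 + 1·-2035 + 3·-883 + 2·-405 = -10025
  a_14 = 1·-10025 + 1·-4531 + 3·-2035 + 2·-883 = -22427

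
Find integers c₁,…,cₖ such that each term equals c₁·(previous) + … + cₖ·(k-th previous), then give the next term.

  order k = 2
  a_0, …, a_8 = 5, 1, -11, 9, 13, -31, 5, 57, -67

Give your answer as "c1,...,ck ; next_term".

-1,-2 ; -47

  a_2 = -1·1 + -2·5 = -11
  a_3 = -1·-11 + -2·1 = 9
  a_4 = -1·9 + -2·-11 = 13
  a_5 = -1·13 + -2·9 = -31
  a_6 = -1·-31 + -2·13 = 5
  a_7 = -1·5 + -2·-31 = 57
  a_8 = -1·57 + -2·5 = -67
  a_9 = -1·-67 + -2·57 = -47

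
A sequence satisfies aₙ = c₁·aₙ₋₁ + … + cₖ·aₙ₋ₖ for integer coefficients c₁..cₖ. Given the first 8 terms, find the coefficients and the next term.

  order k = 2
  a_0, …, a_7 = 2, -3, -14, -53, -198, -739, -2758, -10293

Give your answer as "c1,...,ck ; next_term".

  a_2 = 4·-3 + -1·2 = -14
  a_3 = 4·-14 + -1·-3 = -53
  a_4 = 4·-53 + -1·-14 = -198
  a_5 = 4·-198 + -1·-53 = -739
  a_6 = 4·-739 + -1·-198 = -2758
  a_7 = 4·-2758 + -1·-739 = -10293
  a_8 = 4·-10293 + -1·-2758 = -38414

4,-1 ; -38414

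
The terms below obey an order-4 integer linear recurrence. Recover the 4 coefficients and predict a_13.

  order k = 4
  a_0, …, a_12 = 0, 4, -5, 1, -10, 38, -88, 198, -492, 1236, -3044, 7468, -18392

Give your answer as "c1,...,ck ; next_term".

-2,0,-2,2 ; 45344

  a_4 = -2·1 + 0·-5 + -2·4 + 2·0 = -10
  a_5 = -2·-10 + 0·1 + -2·-5 + 2·4 = 38
  a_6 = -2·38 + 0·-10 + -2·1 + 2·-5 = -88
  a_7 = -2·-88 + 0·38 + -2·-10 + 2·1 = 198
  a_8 = -2·198 + 0·-88 + -2·38 + 2·-10 = -492
  a_9 = -2·-492 + 0·198 + -2·-88 + 2·38 = 1236
  a_10 = -2·1236 + 0·-492 + -2·198 + 2·-88 = -3044
  a_11 = -2·-3044 + 0·1236 + -2·-492 + 2·198 = 7468
  a_12 = -2·7468 + 0·-3044 + -2·1236 + 2·-492 = -18392
  a_13 = -2·-18392 + 0·7468 + -2·-3044 + 2·1236 = 45344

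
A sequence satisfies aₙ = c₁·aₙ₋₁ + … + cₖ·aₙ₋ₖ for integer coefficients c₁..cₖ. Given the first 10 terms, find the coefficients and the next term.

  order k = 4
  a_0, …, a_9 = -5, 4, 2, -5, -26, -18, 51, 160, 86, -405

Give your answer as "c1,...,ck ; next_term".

1,-2,-3,1 ; -1006

  a_4 = 1·-5 + -2·2 + -3·4 + 1·-5 = -26
  a_5 = 1·-26 + -2·-5 + -3·2 + 1·4 = -18
  a_6 = 1·-18 + -2·-26 + -3·-5 + 1·2 = 51
  a_7 = 1·51 + -2·-18 + -3·-26 + 1·-5 = 160
  a_8 = 1·160 + -2·51 + -3·-18 + 1·-26 = 86
  a_9 = 1·86 + -2·160 + -3·51 + 1·-18 = -405
  a_10 = 1·-405 + -2·86 + -3·160 + 1·51 = -1006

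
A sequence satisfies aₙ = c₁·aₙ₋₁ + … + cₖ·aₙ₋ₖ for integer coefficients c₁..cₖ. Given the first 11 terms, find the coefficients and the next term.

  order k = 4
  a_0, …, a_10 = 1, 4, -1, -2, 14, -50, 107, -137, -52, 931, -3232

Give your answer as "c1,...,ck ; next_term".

-3,-3,2,-3 ; 7210

  a_4 = -3·-2 + -3·-1 + 2·4 + -3·1 = 14
  a_5 = -3·14 + -3·-2 + 2·-1 + -3·4 = -50
  a_6 = -3·-50 + -3·14 + 2·-2 + -3·-1 = 107
  a_7 = -3·107 + -3·-50 + 2·14 + -3·-2 = -137
  a_8 = -3·-137 + -3·107 + 2·-50 + -3·14 = -52
  a_9 = -3·-52 + -3·-137 + 2·107 + -3·-50 = 931
  a_10 = -3·931 + -3·-52 + 2·-137 + -3·107 = -3232
  a_11 = -3·-3232 + -3·931 + 2·-52 + -3·-137 = 7210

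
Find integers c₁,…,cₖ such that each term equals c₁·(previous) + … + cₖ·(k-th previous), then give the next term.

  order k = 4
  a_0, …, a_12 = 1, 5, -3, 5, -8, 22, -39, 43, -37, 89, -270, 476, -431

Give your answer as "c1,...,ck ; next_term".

-2,-3,-2,3 ; 241

  a_4 = -2·5 + -3·-3 + -2·5 + 3·1 = -8
  a_5 = -2·-8 + -3·5 + -2·-3 + 3·5 = 22
  a_6 = -2·22 + -3·-8 + -2·5 + 3·-3 = -39
  a_7 = -2·-39 + -3·22 + -2·-8 + 3·5 = 43
  a_8 = -2·43 + -3·-39 + -2·22 + 3·-8 = -37
  a_9 = -2·-37 + -3·43 + -2·-39 + 3·22 = 89
  a_10 = -2·89 + -3·-37 + -2·43 + 3·-39 = -270
  a_11 = -2·-270 + -3·89 + -2·-37 + 3·43 = 476
  a_12 = -2·476 + -3·-270 + -2·89 + 3·-37 = -431
  a_13 = -2·-431 + -3·476 + -2·-270 + 3·89 = 241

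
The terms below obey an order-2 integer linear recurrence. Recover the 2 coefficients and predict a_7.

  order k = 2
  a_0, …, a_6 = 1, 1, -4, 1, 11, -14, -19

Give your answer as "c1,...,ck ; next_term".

  a_2 = -1·1 + -3·1 = -4
  a_3 = -1·-4 + -3·1 = 1
  a_4 = -1·1 + -3·-4 = 11
  a_5 = -1·11 + -3·1 = -14
  a_6 = -1·-14 + -3·11 = -19
  a_7 = -1·-19 + -3·-14 = 61

-1,-3 ; 61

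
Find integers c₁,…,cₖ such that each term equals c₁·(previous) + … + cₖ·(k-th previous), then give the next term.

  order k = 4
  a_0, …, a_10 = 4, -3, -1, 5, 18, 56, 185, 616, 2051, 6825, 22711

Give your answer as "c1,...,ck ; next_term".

3,1,0,1 ; 75574

  a_4 = 3·5 + 1·-1 + 0·-3 + 1·4 = 18
  a_5 = 3·18 + 1·5 + 0·-1 + 1·-3 = 56
  a_6 = 3·56 + 1·18 + 0·5 + 1·-1 = 185
  a_7 = 3·185 + 1·56 + 0·18 + 1·5 = 616
  a_8 = 3·616 + 1·185 + 0·56 + 1·18 = 2051
  a_9 = 3·2051 + 1·616 + 0·185 + 1·56 = 6825
  a_10 = 3·6825 + 1·2051 + 0·616 + 1·185 = 22711
  a_11 = 3·22711 + 1·6825 + 0·2051 + 1·616 = 75574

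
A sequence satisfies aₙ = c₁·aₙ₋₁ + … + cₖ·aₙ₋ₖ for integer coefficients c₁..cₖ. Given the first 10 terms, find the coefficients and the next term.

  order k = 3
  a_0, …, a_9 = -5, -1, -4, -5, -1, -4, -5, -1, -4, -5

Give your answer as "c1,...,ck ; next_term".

  a_3 = 0·-4 + 0·-1 + 1·-5 = -5
  a_4 = 0·-5 + 0·-4 + 1·-1 = -1
  a_5 = 0·-1 + 0·-5 + 1·-4 = -4
  a_6 = 0·-4 + 0·-1 + 1·-5 = -5
  a_7 = 0·-5 + 0·-4 + 1·-1 = -1
  a_8 = 0·-1 + 0·-5 + 1·-4 = -4
  a_9 = 0·-4 + 0·-1 + 1·-5 = -5
  a_10 = 0·-5 + 0·-4 + 1·-1 = -1

0,0,1 ; -1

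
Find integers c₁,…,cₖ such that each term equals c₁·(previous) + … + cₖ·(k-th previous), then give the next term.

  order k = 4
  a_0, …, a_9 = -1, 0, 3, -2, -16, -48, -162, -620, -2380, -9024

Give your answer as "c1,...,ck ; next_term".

  a_4 = 4·-2 + -2·3 + 4·0 + 2·-1 = -16
  a_5 = 4·-16 + -2·-2 + 4·3 + 2·0 = -48
  a_6 = 4·-48 + -2·-16 + 4·-2 + 2·3 = -162
  a_7 = 4·-162 + -2·-48 + 4·-16 + 2·-2 = -620
  a_8 = 4·-620 + -2·-162 + 4·-48 + 2·-16 = -2380
  a_9 = 4·-2380 + -2·-620 + 4·-162 + 2·-48 = -9024
  a_10 = 4·-9024 + -2·-2380 + 4·-620 + 2·-162 = -34140

4,-2,4,2 ; -34140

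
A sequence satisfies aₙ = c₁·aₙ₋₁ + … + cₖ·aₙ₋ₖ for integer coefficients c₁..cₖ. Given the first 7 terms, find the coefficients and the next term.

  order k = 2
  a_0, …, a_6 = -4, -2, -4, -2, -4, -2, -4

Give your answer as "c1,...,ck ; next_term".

  a_2 = 0·-2 + 1·-4 = -4
  a_3 = 0·-4 + 1·-2 = -2
  a_4 = 0·-2 + 1·-4 = -4
  a_5 = 0·-4 + 1·-2 = -2
  a_6 = 0·-2 + 1·-4 = -4
  a_7 = 0·-4 + 1·-2 = -2

0,1 ; -2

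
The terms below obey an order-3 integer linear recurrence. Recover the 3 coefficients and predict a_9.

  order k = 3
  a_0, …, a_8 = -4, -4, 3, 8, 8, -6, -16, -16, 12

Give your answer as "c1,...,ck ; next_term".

  a_3 = 0·3 + 0·-4 + -2·-4 = 8
  a_4 = 0·8 + 0·3 + -2·-4 = 8
  a_5 = 0·8 + 0·8 + -2·3 = -6
  a_6 = 0·-6 + 0·8 + -2·8 = -16
  a_7 = 0·-16 + 0·-6 + -2·8 = -16
  a_8 = 0·-16 + 0·-16 + -2·-6 = 12
  a_9 = 0·12 + 0·-16 + -2·-16 = 32

0,0,-2 ; 32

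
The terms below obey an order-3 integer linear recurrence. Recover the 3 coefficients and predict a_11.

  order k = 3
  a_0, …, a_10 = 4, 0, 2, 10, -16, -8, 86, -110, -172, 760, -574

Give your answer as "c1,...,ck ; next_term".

-1,-3,3 ; -2222

  a_3 = -1·2 + -3·0 + 3·4 = 10
  a_4 = -1·10 + -3·2 + 3·0 = -16
  a_5 = -1·-16 + -3·10 + 3·2 = -8
  a_6 = -1·-8 + -3·-16 + 3·10 = 86
  a_7 = -1·86 + -3·-8 + 3·-16 = -110
  a_8 = -1·-110 + -3·86 + 3·-8 = -172
  a_9 = -1·-172 + -3·-110 + 3·86 = 760
  a_10 = -1·760 + -3·-172 + 3·-110 = -574
  a_11 = -1·-574 + -3·760 + 3·-172 = -2222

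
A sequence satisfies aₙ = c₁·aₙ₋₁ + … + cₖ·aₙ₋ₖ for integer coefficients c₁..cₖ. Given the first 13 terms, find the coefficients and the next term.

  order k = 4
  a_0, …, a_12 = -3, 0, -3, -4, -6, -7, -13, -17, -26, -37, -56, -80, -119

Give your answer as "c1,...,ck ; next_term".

  a_4 = 0·-4 + 1·-3 + 1·0 + 1·-3 = -6
  a_5 = 0·-6 + 1·-4 + 1·-3 + 1·0 = -7
  a_6 = 0·-7 + 1·-6 + 1·-4 + 1·-3 = -13
  a_7 = 0·-13 + 1·-7 + 1·-6 + 1·-4 = -17
  a_8 = 0·-17 + 1·-13 + 1·-7 + 1·-6 = -26
  a_9 = 0·-26 + 1·-17 + 1·-13 + 1·-7 = -37
  a_10 = 0·-37 + 1·-26 + 1·-17 + 1·-13 = -56
  a_11 = 0·-56 + 1·-37 + 1·-26 + 1·-17 = -80
  a_12 = 0·-80 + 1·-56 + 1·-37 + 1·-26 = -119
  a_13 = 0·-119 + 1·-80 + 1·-56 + 1·-37 = -173

0,1,1,1 ; -173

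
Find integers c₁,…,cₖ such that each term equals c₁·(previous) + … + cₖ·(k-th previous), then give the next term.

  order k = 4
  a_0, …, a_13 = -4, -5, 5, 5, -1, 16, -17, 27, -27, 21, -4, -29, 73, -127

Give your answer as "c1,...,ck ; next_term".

-1,1,1,-1 ; 175

  a_4 = -1·5 + 1·5 + 1·-5 + -1·-4 = -1
  a_5 = -1·-1 + 1·5 + 1·5 + -1·-5 = 16
  a_6 = -1·16 + 1·-1 + 1·5 + -1·5 = -17
  a_7 = -1·-17 + 1·16 + 1·-1 + -1·5 = 27
  a_8 = -1·27 + 1·-17 + 1·16 + -1·-1 = -27
  a_9 = -1·-27 + 1·27 + 1·-17 + -1·16 = 21
  a_10 = -1·21 + 1·-27 + 1·27 + -1·-17 = -4
  a_11 = -1·-4 + 1·21 + 1·-27 + -1·27 = -29
  a_12 = -1·-29 + 1·-4 + 1·21 + -1·-27 = 73
  a_13 = -1·73 + 1·-29 + 1·-4 + -1·21 = -127
  a_14 = -1·-127 + 1·73 + 1·-29 + -1·-4 = 175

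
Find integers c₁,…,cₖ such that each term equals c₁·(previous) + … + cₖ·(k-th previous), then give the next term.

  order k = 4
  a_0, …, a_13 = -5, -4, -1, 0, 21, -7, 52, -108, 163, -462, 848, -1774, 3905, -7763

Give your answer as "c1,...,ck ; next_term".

  a_4 = -1·0 + 2·-1 + -2·-4 + -3·-5 = 21
  a_5 = -1·21 + 2·0 + -2·-1 + -3·-4 = -7
  a_6 = -1·-7 + 2·21 + -2·0 + -3·-1 = 52
  a_7 = -1·52 + 2·-7 + -2·21 + -3·0 = -108
  a_8 = -1·-108 + 2·52 + -2·-7 + -3·21 = 163
  a_9 = -1·163 + 2·-108 + -2·52 + -3·-7 = -462
  a_10 = -1·-462 + 2·163 + -2·-108 + -3·52 = 848
  a_11 = -1·848 + 2·-462 + -2·163 + -3·-108 = -1774
  a_12 = -1·-1774 + 2·848 + -2·-462 + -3·163 = 3905
  a_13 = -1·3905 + 2·-1774 + -2·848 + -3·-462 = -7763
  a_14 = -1·-7763 + 2·3905 + -2·-1774 + -3·848 = 16577

-1,2,-2,-3 ; 16577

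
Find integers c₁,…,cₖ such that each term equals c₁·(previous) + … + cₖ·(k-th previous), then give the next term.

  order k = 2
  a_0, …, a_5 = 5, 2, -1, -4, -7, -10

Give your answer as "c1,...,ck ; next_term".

  a_2 = 2·2 + -1·5 = -1
  a_3 = 2·-1 + -1·2 = -4
  a_4 = 2·-4 + -1·-1 = -7
  a_5 = 2·-7 + -1·-4 = -10
  a_6 = 2·-10 + -1·-7 = -13

2,-1 ; -13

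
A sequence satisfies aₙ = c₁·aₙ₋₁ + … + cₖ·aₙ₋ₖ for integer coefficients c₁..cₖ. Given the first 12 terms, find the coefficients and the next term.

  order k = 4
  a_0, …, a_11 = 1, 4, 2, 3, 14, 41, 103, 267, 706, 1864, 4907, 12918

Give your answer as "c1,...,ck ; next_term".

  a_4 = 2·3 + 1·2 + 1·4 + 2·1 = 14
  a_5 = 2·14 + 1·3 + 1·2 + 2·4 = 41
  a_6 = 2·41 + 1·14 + 1·3 + 2·2 = 103
  a_7 = 2·103 + 1·41 + 1·14 + 2·3 = 267
  a_8 = 2·267 + 1·103 + 1·41 + 2·14 = 706
  a_9 = 2·706 + 1·267 + 1·103 + 2·41 = 1864
  a_10 = 2·1864 + 1·706 + 1·267 + 2·103 = 4907
  a_11 = 2·4907 + 1·1864 + 1·706 + 2·267 = 12918
  a_12 = 2·12918 + 1·4907 + 1·1864 + 2·706 = 34019

2,1,1,2 ; 34019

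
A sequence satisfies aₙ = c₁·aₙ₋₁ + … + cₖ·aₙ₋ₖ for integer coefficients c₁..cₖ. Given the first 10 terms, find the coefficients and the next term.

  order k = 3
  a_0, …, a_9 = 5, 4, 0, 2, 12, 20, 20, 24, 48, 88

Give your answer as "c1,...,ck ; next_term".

  a_3 = 2·0 + -2·4 + 2·5 = 2
  a_4 = 2·2 + -2·0 + 2·4 = 12
  a_5 = 2·12 + -2·2 + 2·0 = 20
  a_6 = 2·20 + -2·12 + 2·2 = 20
  a_7 = 2·20 + -2·20 + 2·12 = 24
  a_8 = 2·24 + -2·20 + 2·20 = 48
  a_9 = 2·48 + -2·24 + 2·20 = 88
  a_10 = 2·88 + -2·48 + 2·24 = 128

2,-2,2 ; 128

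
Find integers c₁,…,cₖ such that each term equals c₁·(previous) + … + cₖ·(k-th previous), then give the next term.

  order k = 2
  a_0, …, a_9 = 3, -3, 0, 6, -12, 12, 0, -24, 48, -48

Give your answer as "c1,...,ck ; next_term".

-2,-2 ; 0

  a_2 = -2·-3 + -2·3 = 0
  a_3 = -2·0 + -2·-3 = 6
  a_4 = -2·6 + -2·0 = -12
  a_5 = -2·-12 + -2·6 = 12
  a_6 = -2·12 + -2·-12 = 0
  a_7 = -2·0 + -2·12 = -24
  a_8 = -2·-24 + -2·0 = 48
  a_9 = -2·48 + -2·-24 = -48
  a_10 = -2·-48 + -2·48 = 0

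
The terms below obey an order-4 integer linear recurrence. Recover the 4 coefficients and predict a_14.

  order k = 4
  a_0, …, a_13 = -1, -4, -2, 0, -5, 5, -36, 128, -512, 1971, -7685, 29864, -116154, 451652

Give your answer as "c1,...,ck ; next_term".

  a_4 = -3·0 + 3·-2 + -1·-4 + 3·-1 = -5
  a_5 = -3·-5 + 3·0 + -1·-2 + 3·-4 = 5
  a_6 = -3·5 + 3·-5 + -1·0 + 3·-2 = -36
  a_7 = -3·-36 + 3·5 + -1·-5 + 3·0 = 128
  a_8 = -3·128 + 3·-36 + -1·5 + 3·-5 = -512
  a_9 = -3·-512 + 3·128 + -1·-36 + 3·5 = 1971
  a_10 = -3·1971 + 3·-512 + -1·128 + 3·-36 = -7685
  a_11 = -3·-7685 + 3·1971 + -1·-512 + 3·128 = 29864
  a_12 = -3·29864 + 3·-7685 + -1·1971 + 3·-512 = -116154
  a_13 = -3·-116154 + 3·29864 + -1·-7685 + 3·1971 = 451652
  a_14 = -3·451652 + 3·-116154 + -1·29864 + 3·-7685 = -1756337

-3,3,-1,3 ; -1756337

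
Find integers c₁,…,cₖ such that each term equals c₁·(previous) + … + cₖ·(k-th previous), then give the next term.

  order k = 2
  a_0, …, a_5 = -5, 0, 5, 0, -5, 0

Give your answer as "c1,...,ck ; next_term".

  a_2 = 0·0 + -1·-5 = 5
  a_3 = 0·5 + -1·0 = 0
  a_4 = 0·0 + -1·5 = -5
  a_5 = 0·-5 + -1·0 = 0
  a_6 = 0·0 + -1·-5 = 5

0,-1 ; 5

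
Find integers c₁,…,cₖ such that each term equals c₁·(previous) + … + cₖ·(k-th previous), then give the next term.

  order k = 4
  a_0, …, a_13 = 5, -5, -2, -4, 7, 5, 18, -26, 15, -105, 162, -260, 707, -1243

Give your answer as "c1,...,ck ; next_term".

  a_4 = -1·-4 + 1·-2 + -3·-5 + -2·5 = 7
  a_5 = -1·7 + 1·-4 + -3·-2 + -2·-5 = 5
  a_6 = -1·5 + 1·7 + -3·-4 + -2·-2 = 18
  a_7 = -1·18 + 1·5 + -3·7 + -2·-4 = -26
  a_8 = -1·-26 + 1·18 + -3·5 + -2·7 = 15
  a_9 = -1·15 + 1·-26 + -3·18 + -2·5 = -105
  a_10 = -1·-105 + 1·15 + -3·-26 + -2·18 = 162
  a_11 = -1·162 + 1·-105 + -3·15 + -2·-26 = -260
  a_12 = -1·-260 + 1·162 + -3·-105 + -2·15 = 707
  a_13 = -1·707 + 1·-260 + -3·162 + -2·-105 = -1243
  a_14 = -1·-1243 + 1·707 + -3·-260 + -2·162 = 2406

-1,1,-3,-2 ; 2406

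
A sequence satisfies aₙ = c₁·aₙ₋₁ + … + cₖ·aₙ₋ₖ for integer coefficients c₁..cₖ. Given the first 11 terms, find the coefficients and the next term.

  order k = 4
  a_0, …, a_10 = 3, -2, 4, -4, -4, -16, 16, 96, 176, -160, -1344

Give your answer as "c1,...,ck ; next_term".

  a_4 = 2·-4 + -4·4 + -4·-2 + 4·3 = -4
  a_5 = 2·-4 + -4·-4 + -4·4 + 4·-2 = -16
  a_6 = 2·-16 + -4·-4 + -4·-4 + 4·4 = 16
  a_7 = 2·16 + -4·-16 + -4·-4 + 4·-4 = 96
  a_8 = 2·96 + -4·16 + -4·-16 + 4·-4 = 176
  a_9 = 2·176 + -4·96 + -4·16 + 4·-16 = -160
  a_10 = 2·-160 + -4·176 + -4·96 + 4·16 = -1344
  a_11 = 2·-1344 + -4·-160 + -4·176 + 4·96 = -2368

2,-4,-4,4 ; -2368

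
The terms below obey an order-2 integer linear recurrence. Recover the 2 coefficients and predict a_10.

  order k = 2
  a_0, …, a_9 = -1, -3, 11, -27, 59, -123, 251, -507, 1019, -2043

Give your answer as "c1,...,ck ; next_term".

  a_2 = -3·-3 + -2·-1 = 11
  a_3 = -3·11 + -2·-3 = -27
  a_4 = -3·-27 + -2·11 = 59
  a_5 = -3·59 + -2·-27 = -123
  a_6 = -3·-123 + -2·59 = 251
  a_7 = -3·251 + -2·-123 = -507
  a_8 = -3·-507 + -2·251 = 1019
  a_9 = -3·1019 + -2·-507 = -2043
  a_10 = -3·-2043 + -2·1019 = 4091

-3,-2 ; 4091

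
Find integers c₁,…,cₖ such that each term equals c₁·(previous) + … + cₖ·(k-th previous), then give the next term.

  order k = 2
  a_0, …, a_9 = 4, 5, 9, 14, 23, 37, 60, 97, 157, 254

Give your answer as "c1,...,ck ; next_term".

  a_2 = 1·5 + 1·4 = 9
  a_3 = 1·9 + 1·5 = 14
  a_4 = 1·14 + 1·9 = 23
  a_5 = 1·23 + 1·14 = 37
  a_6 = 1·37 + 1·23 = 60
  a_7 = 1·60 + 1·37 = 97
  a_8 = 1·97 + 1·60 = 157
  a_9 = 1·157 + 1·97 = 254
  a_10 = 1·254 + 1·157 = 411

1,1 ; 411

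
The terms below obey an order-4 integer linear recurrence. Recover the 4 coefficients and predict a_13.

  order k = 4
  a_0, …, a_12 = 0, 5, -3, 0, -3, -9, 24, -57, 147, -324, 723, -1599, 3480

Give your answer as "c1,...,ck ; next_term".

  a_4 = -2·0 + 1·-3 + 0·5 + -3·0 = -3
  a_5 = -2·-3 + 1·0 + 0·-3 + -3·5 = -9
  a_6 = -2·-9 + 1·-3 + 0·0 + -3·-3 = 24
  a_7 = -2·24 + 1·-9 + 0·-3 + -3·0 = -57
  a_8 = -2·-57 + 1·24 + 0·-9 + -3·-3 = 147
  a_9 = -2·147 + 1·-57 + 0·24 + -3·-9 = -324
  a_10 = -2·-324 + 1·147 + 0·-57 + -3·24 = 723
  a_11 = -2·723 + 1·-324 + 0·147 + -3·-57 = -1599
  a_12 = -2·-1599 + 1·723 + 0·-324 + -3·147 = 3480
  a_13 = -2·3480 + 1·-1599 + 0·723 + -3·-324 = -7587

-2,1,0,-3 ; -7587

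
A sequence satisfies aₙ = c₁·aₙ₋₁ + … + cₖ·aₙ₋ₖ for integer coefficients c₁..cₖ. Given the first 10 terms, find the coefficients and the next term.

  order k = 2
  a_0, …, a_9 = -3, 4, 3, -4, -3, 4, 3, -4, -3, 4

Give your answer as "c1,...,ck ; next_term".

  a_2 = 0·4 + -1·-3 = 3
  a_3 = 0·3 + -1·4 = -4
  a_4 = 0·-4 + -1·3 = -3
  a_5 = 0·-3 + -1·-4 = 4
  a_6 = 0·4 + -1·-3 = 3
  a_7 = 0·3 + -1·4 = -4
  a_8 = 0·-4 + -1·3 = -3
  a_9 = 0·-3 + -1·-4 = 4
  a_10 = 0·4 + -1·-3 = 3

0,-1 ; 3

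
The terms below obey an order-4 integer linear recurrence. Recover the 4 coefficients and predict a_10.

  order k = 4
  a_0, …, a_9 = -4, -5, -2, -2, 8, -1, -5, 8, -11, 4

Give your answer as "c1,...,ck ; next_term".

  a_4 = -1·-2 + -1·-2 + 0·-5 + -1·-4 = 8
  a_5 = -1·8 + -1·-2 + 0·-2 + -1·-5 = -1
  a_6 = -1·-1 + -1·8 + 0·-2 + -1·-2 = -5
  a_7 = -1·-5 + -1·-1 + 0·8 + -1·-2 = 8
  a_8 = -1·8 + -1·-5 + 0·-1 + -1·8 = -11
  a_9 = -1·-11 + -1·8 + 0·-5 + -1·-1 = 4
  a_10 = -1·4 + -1·-11 + 0·8 + -1·-5 = 12

-1,-1,0,-1 ; 12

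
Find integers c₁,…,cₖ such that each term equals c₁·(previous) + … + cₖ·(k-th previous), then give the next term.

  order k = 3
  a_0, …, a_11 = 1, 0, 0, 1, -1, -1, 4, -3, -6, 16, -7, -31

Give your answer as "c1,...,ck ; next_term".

-1,-2,1 ; 61

  a_3 = -1·0 + -2·0 + 1·1 = 1
  a_4 = -1·1 + -2·0 + 1·0 = -1
  a_5 = -1·-1 + -2·1 + 1·0 = -1
  a_6 = -1·-1 + -2·-1 + 1·1 = 4
  a_7 = -1·4 + -2·-1 + 1·-1 = -3
  a_8 = -1·-3 + -2·4 + 1·-1 = -6
  a_9 = -1·-6 + -2·-3 + 1·4 = 16
  a_10 = -1·16 + -2·-6 + 1·-3 = -7
  a_11 = -1·-7 + -2·16 + 1·-6 = -31
  a_12 = -1·-31 + -2·-7 + 1·16 = 61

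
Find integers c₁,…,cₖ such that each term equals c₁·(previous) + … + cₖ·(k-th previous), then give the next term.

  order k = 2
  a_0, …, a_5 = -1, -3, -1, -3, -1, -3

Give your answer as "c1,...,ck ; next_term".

  a_2 = 0·-3 + 1·-1 = -1
  a_3 = 0·-1 + 1·-3 = -3
  a_4 = 0·-3 + 1·-1 = -1
  a_5 = 0·-1 + 1·-3 = -3
  a_6 = 0·-3 + 1·-1 = -1

0,1 ; -1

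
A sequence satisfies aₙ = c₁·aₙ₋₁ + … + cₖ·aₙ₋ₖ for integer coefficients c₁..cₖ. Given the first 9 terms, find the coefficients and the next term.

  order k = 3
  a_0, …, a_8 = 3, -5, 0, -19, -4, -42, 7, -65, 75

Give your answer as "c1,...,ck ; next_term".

1,2,-3 ; -76

  a_3 = 1·0 + 2·-5 + -3·3 = -19
  a_4 = 1·-19 + 2·0 + -3·-5 = -4
  a_5 = 1·-4 + 2·-19 + -3·0 = -42
  a_6 = 1·-42 + 2·-4 + -3·-19 = 7
  a_7 = 1·7 + 2·-42 + -3·-4 = -65
  a_8 = 1·-65 + 2·7 + -3·-42 = 75
  a_9 = 1·75 + 2·-65 + -3·7 = -76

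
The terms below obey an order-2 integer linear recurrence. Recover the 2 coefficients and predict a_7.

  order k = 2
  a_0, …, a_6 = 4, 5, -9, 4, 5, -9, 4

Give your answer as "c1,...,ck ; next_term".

  a_2 = -1·5 + -1·4 = -9
  a_3 = -1·-9 + -1·5 = 4
  a_4 = -1·4 + -1·-9 = 5
  a_5 = -1·5 + -1·4 = -9
  a_6 = -1·-9 + -1·5 = 4
  a_7 = -1·4 + -1·-9 = 5

-1,-1 ; 5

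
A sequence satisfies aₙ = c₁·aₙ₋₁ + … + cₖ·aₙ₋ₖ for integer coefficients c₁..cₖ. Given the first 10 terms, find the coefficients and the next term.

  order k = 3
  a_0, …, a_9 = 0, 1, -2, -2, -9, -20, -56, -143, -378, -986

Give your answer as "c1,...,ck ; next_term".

  a_3 = 2·-2 + 2·1 + -1·0 = -2
  a_4 = 2·-2 + 2·-2 + -1·1 = -9
  a_5 = 2·-9 + 2·-2 + -1·-2 = -20
  a_6 = 2·-20 + 2·-9 + -1·-2 = -56
  a_7 = 2·-56 + 2·-20 + -1·-9 = -143
  a_8 = 2·-143 + 2·-56 + -1·-20 = -378
  a_9 = 2·-378 + 2·-143 + -1·-56 = -986
  a_10 = 2·-986 + 2·-378 + -1·-143 = -2585

2,2,-1 ; -2585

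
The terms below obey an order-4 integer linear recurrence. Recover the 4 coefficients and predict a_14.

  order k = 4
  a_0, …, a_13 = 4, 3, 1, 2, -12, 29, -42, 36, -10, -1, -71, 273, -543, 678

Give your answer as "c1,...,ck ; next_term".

-3,-4,-2,1 ; -479

  a_4 = -3·2 + -4·1 + -2·3 + 1·4 = -12
  a_5 = -3·-12 + -4·2 + -2·1 + 1·3 = 29
  a_6 = -3·29 + -4·-12 + -2·2 + 1·1 = -42
  a_7 = -3·-42 + -4·29 + -2·-12 + 1·2 = 36
  a_8 = -3·36 + -4·-42 + -2·29 + 1·-12 = -10
  a_9 = -3·-10 + -4·36 + -2·-42 + 1·29 = -1
  a_10 = -3·-1 + -4·-10 + -2·36 + 1·-42 = -71
  a_11 = -3·-71 + -4·-1 + -2·-10 + 1·36 = 273
  a_12 = -3·273 + -4·-71 + -2·-1 + 1·-10 = -543
  a_13 = -3·-543 + -4·273 + -2·-71 + 1·-1 = 678
  a_14 = -3·678 + -4·-543 + -2·273 + 1·-71 = -479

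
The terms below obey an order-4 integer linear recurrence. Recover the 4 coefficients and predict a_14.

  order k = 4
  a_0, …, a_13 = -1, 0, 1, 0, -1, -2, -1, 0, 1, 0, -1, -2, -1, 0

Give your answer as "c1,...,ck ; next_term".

1,0,-1,1 ; 1

  a_4 = 1·0 + 0·1 + -1·0 + 1·-1 = -1
  a_5 = 1·-1 + 0·0 + -1·1 + 1·0 = -2
  a_6 = 1·-2 + 0·-1 + -1·0 + 1·1 = -1
  a_7 = 1·-1 + 0·-2 + -1·-1 + 1·0 = 0
  a_8 = 1·0 + 0·-1 + -1·-2 + 1·-1 = 1
  a_9 = 1·1 + 0·0 + -1·-1 + 1·-2 = 0
  a_10 = 1·0 + 0·1 + -1·0 + 1·-1 = -1
  a_11 = 1·-1 + 0·0 + -1·1 + 1·0 = -2
  a_12 = 1·-2 + 0·-1 + -1·0 + 1·1 = -1
  a_13 = 1·-1 + 0·-2 + -1·-1 + 1·0 = 0
  a_14 = 1·0 + 0·-1 + -1·-2 + 1·-1 = 1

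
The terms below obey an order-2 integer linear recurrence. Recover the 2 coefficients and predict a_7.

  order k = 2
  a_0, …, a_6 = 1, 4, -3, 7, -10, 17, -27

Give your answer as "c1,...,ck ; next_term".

  a_2 = -1·4 + 1·1 = -3
  a_3 = -1·-3 + 1·4 = 7
  a_4 = -1·7 + 1·-3 = -10
  a_5 = -1·-10 + 1·7 = 17
  a_6 = -1·17 + 1·-10 = -27
  a_7 = -1·-27 + 1·17 = 44

-1,1 ; 44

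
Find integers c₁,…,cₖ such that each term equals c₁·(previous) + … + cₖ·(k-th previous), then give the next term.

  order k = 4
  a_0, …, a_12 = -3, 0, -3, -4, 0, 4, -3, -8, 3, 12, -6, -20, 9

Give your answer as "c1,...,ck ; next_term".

  a_4 = 0·-4 + -1·-3 + 0·0 + 1·-3 = 0
  a_5 = 0·0 + -1·-4 + 0·-3 + 1·0 = 4
  a_6 = 0·4 + -1·0 + 0·-4 + 1·-3 = -3
  a_7 = 0·-3 + -1·4 + 0·0 + 1·-4 = -8
  a_8 = 0·-8 + -1·-3 + 0·4 + 1·0 = 3
  a_9 = 0·3 + -1·-8 + 0·-3 + 1·4 = 12
  a_10 = 0·12 + -1·3 + 0·-8 + 1·-3 = -6
  a_11 = 0·-6 + -1·12 + 0·3 + 1·-8 = -20
  a_12 = 0·-20 + -1·-6 + 0·12 + 1·3 = 9
  a_13 = 0·9 + -1·-20 + 0·-6 + 1·12 = 32

0,-1,0,1 ; 32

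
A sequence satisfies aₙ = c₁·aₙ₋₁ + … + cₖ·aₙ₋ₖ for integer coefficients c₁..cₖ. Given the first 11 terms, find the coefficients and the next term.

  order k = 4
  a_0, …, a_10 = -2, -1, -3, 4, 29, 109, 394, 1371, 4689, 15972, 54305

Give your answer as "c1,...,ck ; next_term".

4,-2,1,-4 ; 184481

  a_4 = 4·4 + -2·-3 + 1·-1 + -4·-2 = 29
  a_5 = 4·29 + -2·4 + 1·-3 + -4·-1 = 109
  a_6 = 4·109 + -2·29 + 1·4 + -4·-3 = 394
  a_7 = 4·394 + -2·109 + 1·29 + -4·4 = 1371
  a_8 = 4·1371 + -2·394 + 1·109 + -4·29 = 4689
  a_9 = 4·4689 + -2·1371 + 1·394 + -4·109 = 15972
  a_10 = 4·15972 + -2·4689 + 1·1371 + -4·394 = 54305
  a_11 = 4·54305 + -2·15972 + 1·4689 + -4·1371 = 184481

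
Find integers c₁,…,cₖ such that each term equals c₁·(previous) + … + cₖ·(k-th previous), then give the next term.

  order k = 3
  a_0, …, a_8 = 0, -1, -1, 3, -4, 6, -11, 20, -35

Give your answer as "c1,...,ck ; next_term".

  a_3 = -2·-1 + -1·-1 + -1·0 = 3
  a_4 = -2·3 + -1·-1 + -1·-1 = -4
  a_5 = -2·-4 + -1·3 + -1·-1 = 6
  a_6 = -2·6 + -1·-4 + -1·3 = -11
  a_7 = -2·-11 + -1·6 + -1·-4 = 20
  a_8 = -2·20 + -1·-11 + -1·6 = -35
  a_9 = -2·-35 + -1·20 + -1·-11 = 61

-2,-1,-1 ; 61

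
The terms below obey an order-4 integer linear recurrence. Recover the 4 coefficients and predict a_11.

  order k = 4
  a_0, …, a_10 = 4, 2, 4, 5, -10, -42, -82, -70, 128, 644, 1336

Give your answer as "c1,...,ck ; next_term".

2,-2,-2,-2 ; 1268

  a_4 = 2·5 + -2·4 + -2·2 + -2·4 = -10
  a_5 = 2·-10 + -2·5 + -2·4 + -2·2 = -42
  a_6 = 2·-42 + -2·-10 + -2·5 + -2·4 = -82
  a_7 = 2·-82 + -2·-42 + -2·-10 + -2·5 = -70
  a_8 = 2·-70 + -2·-82 + -2·-42 + -2·-10 = 128
  a_9 = 2·128 + -2·-70 + -2·-82 + -2·-42 = 644
  a_10 = 2·644 + -2·128 + -2·-70 + -2·-82 = 1336
  a_11 = 2·1336 + -2·644 + -2·128 + -2·-70 = 1268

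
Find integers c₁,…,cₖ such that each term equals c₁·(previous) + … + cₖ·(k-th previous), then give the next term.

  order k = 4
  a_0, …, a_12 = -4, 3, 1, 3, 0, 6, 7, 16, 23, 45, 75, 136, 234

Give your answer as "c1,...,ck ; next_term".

  a_4 = 1·3 + 1·1 + 0·3 + 1·-4 = 0
  a_5 = 1·0 + 1·3 + 0·1 + 1·3 = 6
  a_6 = 1·6 + 1·0 + 0·3 + 1·1 = 7
  a_7 = 1·7 + 1·6 + 0·0 + 1·3 = 16
  a_8 = 1·16 + 1·7 + 0·6 + 1·0 = 23
  a_9 = 1·23 + 1·16 + 0·7 + 1·6 = 45
  a_10 = 1·45 + 1·23 + 0·16 + 1·7 = 75
  a_11 = 1·75 + 1·45 + 0·23 + 1·16 = 136
  a_12 = 1·136 + 1·75 + 0·45 + 1·23 = 234
  a_13 = 1·234 + 1·136 + 0·75 + 1·45 = 415

1,1,0,1 ; 415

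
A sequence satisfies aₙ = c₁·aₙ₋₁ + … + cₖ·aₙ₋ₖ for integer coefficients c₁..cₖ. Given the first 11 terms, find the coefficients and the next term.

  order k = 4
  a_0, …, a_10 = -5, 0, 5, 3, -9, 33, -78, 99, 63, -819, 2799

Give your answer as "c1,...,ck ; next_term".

  a_4 = -3·3 + -3·5 + 3·0 + -3·-5 = -9
  a_5 = -3·-9 + -3·3 + 3·5 + -3·0 = 33
  a_6 = -3·33 + -3·-9 + 3·3 + -3·5 = -78
  a_7 = -3·-78 + -3·33 + 3·-9 + -3·3 = 99
  a_8 = -3·99 + -3·-78 + 3·33 + -3·-9 = 63
  a_9 = -3·63 + -3·99 + 3·-78 + -3·33 = -819
  a_10 = -3·-819 + -3·63 + 3·99 + -3·-78 = 2799
  a_11 = -3·2799 + -3·-819 + 3·63 + -3·99 = -6048

-3,-3,3,-3 ; -6048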